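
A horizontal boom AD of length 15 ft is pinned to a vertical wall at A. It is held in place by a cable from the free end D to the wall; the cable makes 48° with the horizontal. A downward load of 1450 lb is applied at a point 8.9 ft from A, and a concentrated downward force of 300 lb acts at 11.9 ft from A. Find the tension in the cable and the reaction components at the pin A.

T = 1478 lb, A_x = 988.9 lb, A_y = 651.7 lb

ΣM about A: T·sin48°·15 − 1450·8.9 − 300·11.9 = 0 → T = 16475/(15·0.743145) = 1477.95 ≈ 1478 lb.
ΣF_x = 0: A_x − T·cos48° = 0 → A_x = 1477.95 × 0.669131 = 988.9 lb.
ΣF_y = 0: A_y + T·sin48° − 1450 − 300 = 0 → A_y = 1750 − 1477.95 × 0.743145 = 651.7 lb.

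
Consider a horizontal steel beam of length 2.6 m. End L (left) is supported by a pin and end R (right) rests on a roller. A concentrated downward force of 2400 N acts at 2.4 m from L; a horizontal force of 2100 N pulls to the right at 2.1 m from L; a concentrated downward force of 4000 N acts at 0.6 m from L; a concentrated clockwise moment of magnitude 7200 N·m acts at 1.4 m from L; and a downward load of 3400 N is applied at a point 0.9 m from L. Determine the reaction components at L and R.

L_x = -2100 N, L_y = 2715 N, R_y = 7085 N

Moments about L: R_y·2.6 − 2400·2.4 − 4000·0.6 − 7200 − 3400·0.9 = 0 → R_y = 18420/2.6 = 7084.62 ≈ 7085 N.
ΣF_y = 0: L_y + 7084.62 − 2400 − 4000 − 3400 = 0 → L_y = 2715 N.
ΣF_x = 0: L_x + 2100 = 0 → L_x = -2100 N.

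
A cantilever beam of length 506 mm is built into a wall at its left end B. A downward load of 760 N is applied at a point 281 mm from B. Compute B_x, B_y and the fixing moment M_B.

B_x = 0, B_y = 760.0 N, M_B = 213600 N·mm

ΣF_x = 0: B_x = 0.
ΣF_y = 0: B_y − 760 = 0 → B_y = 760.0 N.
ΣM about B: M_B − 760·281 = 0 → M_B = 213600 N·mm.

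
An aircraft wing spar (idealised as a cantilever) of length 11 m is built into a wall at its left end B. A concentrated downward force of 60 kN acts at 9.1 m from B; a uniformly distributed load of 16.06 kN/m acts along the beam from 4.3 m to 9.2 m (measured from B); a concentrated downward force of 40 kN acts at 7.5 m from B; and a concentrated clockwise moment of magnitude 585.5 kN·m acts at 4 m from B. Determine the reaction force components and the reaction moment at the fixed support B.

B_x = 0, B_y = 178.7 kN, M_B = 1963 kN·m

Resultant of the distributed load: 16.06 × 4.9 = 78.694 kN at 6.75 m from B.
ΣF_x = 0: B_x = 0.
ΣF_y = 0: B_y − 60 − 16.06·4.9 − 40 = 0 → B_y = 178.7 kN.
ΣM about B: M_B − 60·9.1 − (16.06·4.9)·6.75 − 40·7.5 − 585.5 = 0 → M_B = 1963 kN·m.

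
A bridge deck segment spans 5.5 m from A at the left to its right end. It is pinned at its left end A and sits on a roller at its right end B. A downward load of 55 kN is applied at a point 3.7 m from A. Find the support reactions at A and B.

A_x = 0, A_y = 18.00 kN, B_y = 37.00 kN

Taking moments about A: B_y·5.5 − 55·3.7 = 0 → B_y = 203.5/5.5 = 37.00 kN.
ΣF_y = 0: A_y + 37 − 55 = 0 → A_y = 18.00 kN.
ΣF_x = 0: no horizontal applied forces, so A_x = 0.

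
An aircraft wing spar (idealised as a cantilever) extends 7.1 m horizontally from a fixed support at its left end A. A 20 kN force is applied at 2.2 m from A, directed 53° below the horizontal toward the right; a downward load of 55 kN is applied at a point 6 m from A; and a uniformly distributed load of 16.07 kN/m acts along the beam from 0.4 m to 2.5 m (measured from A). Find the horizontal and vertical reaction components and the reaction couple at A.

Resultant of the distributed load: 16.07 × 2.1 = 33.747 kN at 1.45 m from A.
ΣF_x = 0: A_x + 20·cos53° = 0 → A_x = -12.04 kN.
ΣF_y = 0: A_y − 20·sin53° − 55 − 16.07·2.1 = 0 → A_y = 104.7 kN.
ΣM about A: M_A − 20·sin53°·2.2 − 55·6 − (16.07·2.1)·1.45 = 0 → M_A = 414.1 kN·m.

A_x = -12.04 kN, A_y = 104.7 kN, M_A = 414.1 kN·m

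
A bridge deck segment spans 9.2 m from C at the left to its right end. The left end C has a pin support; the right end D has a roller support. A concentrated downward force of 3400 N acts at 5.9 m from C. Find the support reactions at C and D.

Taking moments about C: D_y·9.2 − 3400·5.9 = 0 → D_y = 20060/9.2 = 2180.43 ≈ 2180 N.
ΣF_y = 0: C_y + 2180.43 − 3400 = 0 → C_y = 1220 N.
ΣF_x = 0: no horizontal applied forces, so C_x = 0.

C_x = 0, C_y = 1220 N, D_y = 2180 N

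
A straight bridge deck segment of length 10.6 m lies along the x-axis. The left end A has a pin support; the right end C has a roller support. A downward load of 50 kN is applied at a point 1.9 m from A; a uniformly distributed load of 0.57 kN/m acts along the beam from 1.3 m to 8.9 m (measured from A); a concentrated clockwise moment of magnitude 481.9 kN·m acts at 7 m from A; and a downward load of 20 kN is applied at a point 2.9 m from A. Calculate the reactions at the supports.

Resultant of the distributed load: 0.57 × 7.6 = 4.332 kN at 5.1 m from A.
Moments about A: C_y·10.6 − 50·1.9 − (0.57·7.6)·5.1 − 481.9 − 20·2.9 = 0 → C_y = 656.9932/10.6 = 61.9805 ≈ 61.98 kN.
ΣF_y = 0: A_y + 61.9805 − 50 − 0.57·7.6 − 20 = 0 → A_y = 12.35 kN.
ΣF_x = 0: no horizontal applied forces, so A_x = 0.

A_x = 0, A_y = 12.35 kN, C_y = 61.98 kN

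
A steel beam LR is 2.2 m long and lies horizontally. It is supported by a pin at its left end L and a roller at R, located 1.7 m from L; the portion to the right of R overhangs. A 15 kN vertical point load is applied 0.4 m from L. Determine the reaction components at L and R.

Taking moments about L: R_y·1.7 − 15·0.4 = 0 → R_y = 6/1.7 = 3.52941 ≈ 3.529 kN.
ΣF_y = 0: L_y + 3.52941 − 15 = 0 → L_y = 11.47 kN.
ΣF_x = 0: no horizontal applied forces, so L_x = 0.

L_x = 0, L_y = 11.47 kN, R_y = 3.529 kN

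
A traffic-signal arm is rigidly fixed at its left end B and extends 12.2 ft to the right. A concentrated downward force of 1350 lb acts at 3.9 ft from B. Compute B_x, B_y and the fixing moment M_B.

B_x = 0, B_y = 1350 lb, M_B = 5265 lb·ft

ΣF_x = 0: B_x = 0.
ΣF_y = 0: B_y − 1350 = 0 → B_y = 1350 lb.
ΣM about B: M_B − 1350·3.9 = 0 → M_B = 5265 lb·ft.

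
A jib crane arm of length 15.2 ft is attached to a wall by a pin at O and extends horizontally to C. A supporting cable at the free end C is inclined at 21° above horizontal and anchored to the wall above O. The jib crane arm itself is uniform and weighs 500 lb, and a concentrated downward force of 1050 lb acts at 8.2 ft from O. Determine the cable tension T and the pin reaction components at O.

ΣM about O: T·sin21°·15.2 − 500·7.6 − 1050·8.2 = 0 → T = 12410/(15.2·0.358368) = 2278.24 ≈ 2278 lb.
ΣF_x = 0: O_x − T·cos21° = 0 → O_x = 2278.24 × 0.93358 = 2127 lb.
ΣF_y = 0: O_y + T·sin21° − 500 − 1050 = 0 → O_y = 1550 − 2278.24 × 0.358368 = 733.6 lb.

T = 2278 lb, O_x = 2127 lb, O_y = 733.6 lb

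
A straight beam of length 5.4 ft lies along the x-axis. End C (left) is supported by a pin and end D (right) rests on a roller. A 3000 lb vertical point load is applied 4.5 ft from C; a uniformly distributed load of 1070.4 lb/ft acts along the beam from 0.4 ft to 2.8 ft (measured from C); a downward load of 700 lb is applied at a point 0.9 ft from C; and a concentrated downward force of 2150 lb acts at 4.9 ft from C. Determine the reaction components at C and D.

C_x = 0, C_y = 3090 lb, D_y = 5329 lb

Resultant of the distributed load: 1070.4 × 2.4 = 2568.96 lb at 1.6 ft from C.
ΣM about C: D_y·5.4 − 3000·4.5 − (1070.4·2.4)·1.6 − 700·0.9 − 2150·4.9 = 0 → D_y = 28775.336/5.4 = 5328.77 ≈ 5329 lb.
ΣF_y = 0: C_y + 5328.77 − 3000 − 1070.4·2.4 − 700 − 2150 = 0 → C_y = 3090 lb.
ΣF_x = 0: no horizontal applied forces, so C_x = 0.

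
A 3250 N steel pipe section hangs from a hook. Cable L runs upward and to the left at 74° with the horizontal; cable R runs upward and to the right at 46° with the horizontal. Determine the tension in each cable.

T_L = 2607 N, T_R = 1034 N

ΣF_x = 0: −T_L·cos74° + T_R·cos46° = 0 → T_R = 0.396796·T_L.
ΣF_y = 0: T_L·sin74° + T_R·sin46° = 3250.
Substitute: T_L·(0.961262 + 0.396796·0.71934) = 3250 → T_L = 2606.9 ≈ 2607 N.
Then T_R = 0.396796 × 2606.9 = 1034 N.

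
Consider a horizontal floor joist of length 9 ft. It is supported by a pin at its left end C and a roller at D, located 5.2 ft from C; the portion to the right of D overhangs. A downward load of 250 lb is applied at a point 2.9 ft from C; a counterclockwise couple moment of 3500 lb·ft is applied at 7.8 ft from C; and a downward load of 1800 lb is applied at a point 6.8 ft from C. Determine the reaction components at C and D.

C_x = 0, C_y = 229.8 lb, D_y = 1820 lb

Moments about C: D_y·5.2 − 250·2.9 + 3500 − 1800·6.8 = 0 → D_y = 9465/5.2 = 1820.19 ≈ 1820 lb.
ΣF_y = 0: C_y + 1820.19 − 250 − 1800 = 0 → C_y = 229.8 lb.
ΣF_x = 0: no horizontal applied forces, so C_x = 0.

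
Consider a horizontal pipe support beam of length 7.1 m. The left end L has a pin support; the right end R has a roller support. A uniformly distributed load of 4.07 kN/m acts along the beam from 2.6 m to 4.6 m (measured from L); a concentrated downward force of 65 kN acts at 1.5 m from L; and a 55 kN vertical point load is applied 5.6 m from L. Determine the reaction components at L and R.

L_x = 0, L_y = 66.90 kN, R_y = 61.24 kN

Resultant of the distributed load: 4.07 × 2 = 8.14 kN at 3.6 m from L.
ΣM about L: R_y·7.1 − (4.07·2)·3.6 − 65·1.5 − 55·5.6 = 0 → R_y = 434.804/7.1 = 61.24 kN.
ΣF_y = 0: L_y + 61.24 − 4.07·2 − 65 − 55 = 0 → L_y = 66.90 kN.
ΣF_x = 0: no horizontal applied forces, so L_x = 0.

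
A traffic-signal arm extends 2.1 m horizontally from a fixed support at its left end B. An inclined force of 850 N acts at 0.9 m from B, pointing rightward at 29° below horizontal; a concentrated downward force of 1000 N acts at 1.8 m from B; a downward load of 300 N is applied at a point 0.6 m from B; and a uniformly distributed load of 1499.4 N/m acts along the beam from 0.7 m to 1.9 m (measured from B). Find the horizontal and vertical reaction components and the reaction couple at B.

Resultant of the distributed load: 1499.4 × 1.2 = 1799.28 N at 1.3 m from B.
ΣF_x = 0: B_x + 850·cos29° = 0 → B_x = -743.4 N.
ΣF_y = 0: B_y − 850·sin29° − 1000 − 300 − 1499.4·1.2 = 0 → B_y = 3511 N.
ΣM about B: M_B − 850·sin29°·0.9 − 1000·1.8 − 300·0.6 − (1499.4·1.2)·1.3 = 0 → M_B = 4690 N·m.

B_x = -743.4 N, B_y = 3511 N, M_B = 4690 N·m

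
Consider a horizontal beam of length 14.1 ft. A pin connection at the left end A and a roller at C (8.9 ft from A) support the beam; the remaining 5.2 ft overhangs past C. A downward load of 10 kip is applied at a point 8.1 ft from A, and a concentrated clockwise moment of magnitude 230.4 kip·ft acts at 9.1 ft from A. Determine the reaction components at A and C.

Moments about A: C_y·8.9 − 10·8.1 − 230.4 = 0 → C_y = 311.4/8.9 = 34.9888 ≈ 34.99 kip.
ΣF_y = 0: A_y + 34.9888 − 10 = 0 → A_y = -24.99 kip.
ΣF_x = 0: no horizontal applied forces, so A_x = 0.

A_x = 0, A_y = -24.99 kip, C_y = 34.99 kip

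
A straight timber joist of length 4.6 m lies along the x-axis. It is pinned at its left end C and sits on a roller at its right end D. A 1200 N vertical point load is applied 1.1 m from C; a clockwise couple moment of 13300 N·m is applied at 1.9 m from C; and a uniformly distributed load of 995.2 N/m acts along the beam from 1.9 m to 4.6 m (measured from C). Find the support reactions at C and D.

C_x = 0, C_y = -1190 N, D_y = 5077 N

Resultant of the distributed load: 995.2 × 2.7 = 2687.04 N at 3.25 m from C.
ΣM about C: D_y·4.6 − 1200·1.1 − 13300 − (995.2·2.7)·3.25 = 0 → D_y = 23352.88/4.6 = 5076.71 ≈ 5077 N.
ΣF_y = 0: C_y + 5076.71 − 1200 − 995.2·2.7 = 0 → C_y = -1190 N.
ΣF_x = 0: no horizontal applied forces, so C_x = 0.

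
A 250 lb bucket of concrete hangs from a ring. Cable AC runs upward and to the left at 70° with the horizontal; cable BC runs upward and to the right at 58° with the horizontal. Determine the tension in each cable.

ΣF_x = 0: −T_AC·cos70° + T_BC·cos58° = 0 → T_BC = 0.645419·T_AC.
ΣF_y = 0: T_AC·sin70° + T_BC·sin58° = 250.
Substitute: T_AC·(0.939693 + 0.645419·0.848048) = 250 → T_AC = 168.119 ≈ 168.1 lb.
Then T_BC = 0.645419 × 168.119 = 108.5 lb.

T_AC = 168.1 lb, T_BC = 108.5 lb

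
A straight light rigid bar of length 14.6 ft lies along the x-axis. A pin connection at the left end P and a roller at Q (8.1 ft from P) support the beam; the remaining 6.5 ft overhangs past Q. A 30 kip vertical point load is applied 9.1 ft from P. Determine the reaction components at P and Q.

ΣM about P: Q_y·8.1 − 30·9.1 = 0 → Q_y = 273/8.1 = 33.7037 ≈ 33.70 kip.
ΣF_y = 0: P_y + 33.7037 − 30 = 0 → P_y = -3.704 kip.
ΣF_x = 0: no horizontal applied forces, so P_x = 0.

P_x = 0, P_y = -3.704 kip, Q_y = 33.70 kip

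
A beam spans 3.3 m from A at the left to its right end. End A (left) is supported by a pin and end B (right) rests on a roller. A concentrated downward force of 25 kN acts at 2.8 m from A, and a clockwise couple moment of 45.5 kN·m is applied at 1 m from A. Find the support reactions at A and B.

ΣM about A: B_y·3.3 − 25·2.8 − 45.5 = 0 → B_y = 115.5/3.3 = 35.00 kN.
ΣF_y = 0: A_y + 35 − 25 = 0 → A_y = -10.00 kN.
ΣF_x = 0: no horizontal applied forces, so A_x = 0.

A_x = 0, A_y = -10.00 kN, B_y = 35.00 kN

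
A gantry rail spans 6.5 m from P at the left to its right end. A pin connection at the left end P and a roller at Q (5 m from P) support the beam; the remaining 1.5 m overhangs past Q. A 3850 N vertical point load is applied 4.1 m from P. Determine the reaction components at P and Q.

ΣM about P: Q_y·5 − 3850·4.1 = 0 → Q_y = 15785/5 = 3157 N.
ΣF_y = 0: P_y + 3157 − 3850 = 0 → P_y = 693.0 N.
ΣF_x = 0: no horizontal applied forces, so P_x = 0.

P_x = 0, P_y = 693.0 N, Q_y = 3157 N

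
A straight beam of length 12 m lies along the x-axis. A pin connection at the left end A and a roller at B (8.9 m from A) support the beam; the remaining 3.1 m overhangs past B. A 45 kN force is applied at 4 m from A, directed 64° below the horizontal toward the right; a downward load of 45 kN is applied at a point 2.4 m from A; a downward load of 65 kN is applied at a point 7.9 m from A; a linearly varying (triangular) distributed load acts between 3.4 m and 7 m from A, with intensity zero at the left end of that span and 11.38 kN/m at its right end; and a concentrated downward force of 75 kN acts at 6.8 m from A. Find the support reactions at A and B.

Resultant of the triangular load: ½ × 11.38 × 3.6 = 20.484 kN, acting at 5.8 m from A (one-third of the span from the peak).
Moments about A: B_y·8.9 − 45·sin64°·4 − 45·2.4 − 65·7.9 − (½·11.38·3.6)·5.8 − 75·6.8 = 0 → B_y = 1412.09/8.9 = 158.662 ≈ 158.7 kN.
ΣF_y = 0: A_y + 158.662 − 45·sin64° − 45 − 65 − ½·11.38·3.6 − 75 = 0 → A_y = 87.27 kN.
ΣF_x = 0: A_x + 45·cos64° = 0 → A_x = -19.73 kN.

A_x = -19.73 kN, A_y = 87.27 kN, B_y = 158.7 kN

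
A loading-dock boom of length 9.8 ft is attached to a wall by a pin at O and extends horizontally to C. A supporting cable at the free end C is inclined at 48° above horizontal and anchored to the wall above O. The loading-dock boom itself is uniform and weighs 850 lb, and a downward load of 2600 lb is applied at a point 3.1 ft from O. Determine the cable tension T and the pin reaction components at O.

ΣM about O: T·sin48°·9.8 − 850·4.9 − 2600·3.1 = 0 → T = 12225/(9.8·0.743145) = 1678.61 ≈ 1679 lb.
ΣF_x = 0: O_x − T·cos48° = 0 → O_x = 1678.61 × 0.669131 = 1123 lb.
ΣF_y = 0: O_y + T·sin48° − 850 − 2600 = 0 → O_y = 3450 − 1678.61 × 0.743145 = 2203 lb.

T = 1679 lb, O_x = 1123 lb, O_y = 2203 lb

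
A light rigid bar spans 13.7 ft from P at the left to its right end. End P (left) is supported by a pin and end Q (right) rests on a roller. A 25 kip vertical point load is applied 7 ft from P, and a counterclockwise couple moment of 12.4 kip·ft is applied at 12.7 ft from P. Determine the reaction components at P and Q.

ΣM about P: Q_y·13.7 − 25·7 + 12.4 = 0 → Q_y = 162.6/13.7 = 11.8686 ≈ 11.87 kip.
ΣF_y = 0: P_y + 11.8686 − 25 = 0 → P_y = 13.13 kip.
ΣF_x = 0: no horizontal applied forces, so P_x = 0.

P_x = 0, P_y = 13.13 kip, Q_y = 11.87 kip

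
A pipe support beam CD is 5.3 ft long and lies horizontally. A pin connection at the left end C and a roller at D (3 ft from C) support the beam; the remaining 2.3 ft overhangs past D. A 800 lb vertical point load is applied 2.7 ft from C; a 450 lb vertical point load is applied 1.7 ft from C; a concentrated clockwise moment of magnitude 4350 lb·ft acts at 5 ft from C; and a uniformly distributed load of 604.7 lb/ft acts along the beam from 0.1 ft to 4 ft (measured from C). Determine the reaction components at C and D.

Resultant of the distributed load: 604.7 × 3.9 = 2358.33 lb at 2.05 ft from C.
Taking moments about C: D_y·3 − 800·2.7 − 450·1.7 − 4350 − (604.7·3.9)·2.05 = 0 → D_y = 12109.5765/3 = 4036.53 ≈ 4037 lb.
ΣF_y = 0: C_y + 4036.53 − 800 − 450 − 604.7·3.9 = 0 → C_y = -428.2 lb.
ΣF_x = 0: no horizontal applied forces, so C_x = 0.

C_x = 0, C_y = -428.2 lb, D_y = 4037 lb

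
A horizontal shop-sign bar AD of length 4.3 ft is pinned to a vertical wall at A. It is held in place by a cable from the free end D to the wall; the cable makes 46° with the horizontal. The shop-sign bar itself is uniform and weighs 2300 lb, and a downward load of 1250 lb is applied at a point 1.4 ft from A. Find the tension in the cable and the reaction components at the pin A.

T = 2164 lb, A_x = 1504 lb, A_y = 1993 lb

ΣM about A: T·sin46°·4.3 − 2300·2.15 − 1250·1.4 = 0 → T = 6695/(4.3·0.71934) = 2164.45 ≈ 2164 lb.
ΣF_x = 0: A_x − T·cos46° = 0 → A_x = 2164.45 × 0.694658 = 1504 lb.
ΣF_y = 0: A_y + T·sin46° − 2300 − 1250 = 0 → A_y = 3550 − 2164.45 × 0.71934 = 1993 lb.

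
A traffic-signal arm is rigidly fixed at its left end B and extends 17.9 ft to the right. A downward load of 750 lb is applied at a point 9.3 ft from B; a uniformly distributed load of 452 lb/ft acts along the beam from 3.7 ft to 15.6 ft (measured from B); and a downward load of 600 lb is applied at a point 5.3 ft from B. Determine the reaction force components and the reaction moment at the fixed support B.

Resultant of the distributed load: 452 × 11.9 = 5378.8 lb at 9.65 ft from B.
ΣF_x = 0: B_x = 0.
ΣF_y = 0: B_y − 750 − 452·11.9 − 600 = 0 → B_y = 6729 lb.
ΣM about B: M_B − 750·9.3 − (452·11.9)·9.65 − 600·5.3 = 0 → M_B = 62060 lb·ft.

B_x = 0, B_y = 6729 lb, M_B = 62060 lb·ft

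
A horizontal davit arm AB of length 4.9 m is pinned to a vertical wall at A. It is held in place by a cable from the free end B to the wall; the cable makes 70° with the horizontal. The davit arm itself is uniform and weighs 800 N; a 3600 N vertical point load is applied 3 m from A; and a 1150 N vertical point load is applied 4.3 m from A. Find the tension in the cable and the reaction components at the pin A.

ΣM about A: T·sin70°·4.9 − 800·2.45 − 3600·3 − 1150·4.3 = 0 → T = 17705/(4.9·0.939693) = 3845.16 ≈ 3845 N.
ΣF_x = 0: A_x − T·cos70° = 0 → A_x = 3845.16 × 0.34202 = 1315 N.
ΣF_y = 0: A_y + T·sin70° − 800 − 3600 − 1150 = 0 → A_y = 5550 − 3845.16 × 0.939693 = 1937 N.

T = 3845 N, A_x = 1315 N, A_y = 1937 N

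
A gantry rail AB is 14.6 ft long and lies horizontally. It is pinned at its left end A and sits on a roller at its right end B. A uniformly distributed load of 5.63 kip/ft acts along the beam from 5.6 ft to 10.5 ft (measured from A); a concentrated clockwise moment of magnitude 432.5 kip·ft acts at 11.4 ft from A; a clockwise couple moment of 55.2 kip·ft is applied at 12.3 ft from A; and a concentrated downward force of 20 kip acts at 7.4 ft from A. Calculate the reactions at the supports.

Resultant of the distributed load: 5.63 × 4.9 = 27.587 kip at 8.05 ft from A.
Moments about A: B_y·14.6 − (5.63·4.9)·8.05 − 432.5 − 55.2 − 20·7.4 = 0 → B_y = 857.77535/14.6 = 58.7517 ≈ 58.75 kip.
ΣF_y = 0: A_y + 58.7517 − 5.63·4.9 − 20 = 0 → A_y = -11.16 kip.
ΣF_x = 0: no horizontal applied forces, so A_x = 0.

A_x = 0, A_y = -11.16 kip, B_y = 58.75 kip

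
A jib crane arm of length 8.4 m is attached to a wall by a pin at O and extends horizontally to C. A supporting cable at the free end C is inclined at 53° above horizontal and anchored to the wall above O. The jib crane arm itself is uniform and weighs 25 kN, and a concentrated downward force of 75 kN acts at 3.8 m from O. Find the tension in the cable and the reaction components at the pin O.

ΣM about O: T·sin53°·8.4 − 25·4.2 − 75·3.8 = 0 → T = 390/(8.4·0.798636) = 58.1348 ≈ 58.13 kN.
ΣF_x = 0: O_x − T·cos53° = 0 → O_x = 58.1348 × 0.601815 = 34.99 kN.
ΣF_y = 0: O_y + T·sin53° − 25 − 75 = 0 → O_y = 100 − 58.1348 × 0.798636 = 53.57 kN.

T = 58.13 kN, O_x = 34.99 kN, O_y = 53.57 kN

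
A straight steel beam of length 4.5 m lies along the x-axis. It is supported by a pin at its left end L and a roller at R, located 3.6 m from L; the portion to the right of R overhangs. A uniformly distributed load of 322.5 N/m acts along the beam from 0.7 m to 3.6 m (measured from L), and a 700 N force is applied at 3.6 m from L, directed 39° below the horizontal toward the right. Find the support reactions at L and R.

Resultant of the distributed load: 322.5 × 2.9 = 935.25 N at 2.15 m from L.
Moments about L: R_y·3.6 − (322.5·2.9)·2.15 − 700·sin39°·3.6 = 0 → R_y = 3596.67/3.6 = 999.075 ≈ 999.1 N.
ΣF_y = 0: L_y + 999.075 − 322.5·2.9 − 700·sin39° = 0 → L_y = 376.7 N.
ΣF_x = 0: L_x + 700·cos39° = 0 → L_x = -544.0 N.

L_x = -544.0 N, L_y = 376.7 N, R_y = 999.1 N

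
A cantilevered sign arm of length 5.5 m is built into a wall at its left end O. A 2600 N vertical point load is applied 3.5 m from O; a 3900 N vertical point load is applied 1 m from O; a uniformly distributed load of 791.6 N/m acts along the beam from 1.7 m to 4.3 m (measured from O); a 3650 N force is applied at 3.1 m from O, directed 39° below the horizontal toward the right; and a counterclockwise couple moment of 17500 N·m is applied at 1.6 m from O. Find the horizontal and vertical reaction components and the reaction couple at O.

O_x = -2837 N, O_y = 10860 N, M_O = 8795 N·m

Resultant of the distributed load: 791.6 × 2.6 = 2058.16 N at 3 m from O.
ΣF_x = 0: O_x + 3650·cos39° = 0 → O_x = -2837 N.
ΣF_y = 0: O_y − 2600 − 3900 − 791.6·2.6 − 3650·sin39° = 0 → O_y = 10860 N.
ΣM about O: M_O − 2600·3.5 − 3900·1 − (791.6·2.6)·3 − 3650·sin39°·3.1 + 17500 = 0 → M_O = 8795 N·m.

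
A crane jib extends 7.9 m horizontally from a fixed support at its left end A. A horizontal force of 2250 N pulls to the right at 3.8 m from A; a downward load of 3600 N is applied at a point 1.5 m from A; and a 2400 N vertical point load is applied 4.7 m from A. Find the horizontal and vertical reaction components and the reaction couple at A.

ΣF_x = 0: A_x + 2250 = 0 → A_x = -2250 N.
ΣF_y = 0: A_y − 3600 − 2400 = 0 → A_y = 6000 N.
ΣM about A: M_A − 3600·1.5 − 2400·4.7 = 0 → M_A = 16680 N·m.

A_x = -2250 N, A_y = 6000 N, M_A = 16680 N·m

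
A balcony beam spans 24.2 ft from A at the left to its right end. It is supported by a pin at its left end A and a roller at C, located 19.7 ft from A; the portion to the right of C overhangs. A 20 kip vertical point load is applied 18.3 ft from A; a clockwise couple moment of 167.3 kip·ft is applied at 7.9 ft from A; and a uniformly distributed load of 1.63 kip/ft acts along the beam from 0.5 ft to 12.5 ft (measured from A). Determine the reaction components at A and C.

Resultant of the distributed load: 1.63 × 12 = 19.56 kip at 6.5 ft from A.
Moments about A: C_y·19.7 − 20·18.3 − 167.3 − (1.63·12)·6.5 = 0 → C_y = 660.44/19.7 = 33.5249 ≈ 33.52 kip.
ΣF_y = 0: A_y + 33.5249 − 20 − 1.63·12 = 0 → A_y = 6.035 kip.
ΣF_x = 0: no horizontal applied forces, so A_x = 0.

A_x = 0, A_y = 6.035 kip, C_y = 33.52 kip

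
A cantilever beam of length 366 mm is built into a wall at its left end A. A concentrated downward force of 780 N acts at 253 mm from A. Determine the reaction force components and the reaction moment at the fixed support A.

A_x = 0, A_y = 780.0 N, M_A = 197300 N·mm

ΣF_x = 0: A_x = 0.
ΣF_y = 0: A_y − 780 = 0 → A_y = 780.0 N.
ΣM about A: M_A − 780·253 = 0 → M_A = 197300 N·mm.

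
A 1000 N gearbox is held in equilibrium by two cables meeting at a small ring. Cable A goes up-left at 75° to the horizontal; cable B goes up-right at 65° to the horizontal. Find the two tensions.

T_A = 657.5 N, T_B = 402.7 N

ΣF_x = 0: −T_A·cos75° + T_B·cos65° = 0 → T_B = 0.612418·T_A.
ΣF_y = 0: T_A·sin75° + T_B·sin65° = 1000.
Substitute: T_A·(0.965926 + 0.612418·0.906308) = 1000 → T_A = 657.477 ≈ 657.5 N.
Then T_B = 0.612418 × 657.477 = 402.7 N.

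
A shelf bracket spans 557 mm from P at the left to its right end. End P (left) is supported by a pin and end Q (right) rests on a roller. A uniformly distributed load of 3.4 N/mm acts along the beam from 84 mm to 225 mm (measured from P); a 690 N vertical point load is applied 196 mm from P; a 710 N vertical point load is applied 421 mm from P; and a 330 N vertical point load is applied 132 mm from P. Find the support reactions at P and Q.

Resultant of the distributed load: 3.4 × 141 = 479.4 N at 154.5 mm from P.
Taking moments about P: Q_y·557 − (3.4·141)·154.5 − 690·196 − 710·421 − 330·132 = 0 → Q_y = 551777.3/557 = 990.624 ≈ 990.6 N.
ΣF_y = 0: P_y + 990.624 − 3.4·141 − 690 − 710 − 330 = 0 → P_y = 1219 N.
ΣF_x = 0: no horizontal applied forces, so P_x = 0.

P_x = 0, P_y = 1219 N, Q_y = 990.6 N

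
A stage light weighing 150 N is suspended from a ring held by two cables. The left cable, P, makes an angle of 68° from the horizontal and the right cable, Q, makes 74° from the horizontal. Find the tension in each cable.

T_P = 67.16 N, T_Q = 91.27 N

ΣF_x = 0: −T_P·cos68° + T_Q·cos74° = 0 → T_Q = 1.35906·T_P.
ΣF_y = 0: T_P·sin68° + T_Q·sin74° = 150.
Substitute: T_P·(0.927184 + 1.35906·0.961262) = 150 → T_P = 67.1563 ≈ 67.16 N.
Then T_Q = 1.35906 × 67.1563 = 91.27 N.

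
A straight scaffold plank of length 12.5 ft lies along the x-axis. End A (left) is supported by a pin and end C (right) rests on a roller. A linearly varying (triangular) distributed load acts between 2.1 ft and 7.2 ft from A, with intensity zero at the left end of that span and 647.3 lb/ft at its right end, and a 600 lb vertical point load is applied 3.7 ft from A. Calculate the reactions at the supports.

A_x = 0, A_y = 1347 lb, C_y = 903.9 lb

Resultant of the triangular load: ½ × 647.3 × 5.1 = 1650.615 lb, acting at 5.5 ft from A (one-third of the span from the peak).
ΣM about A: C_y·12.5 − (½·647.3·5.1)·5.5 − 600·3.7 = 0 → C_y = 11298.3825/12.5 = 903.871 ≈ 903.9 lb.
ΣF_y = 0: A_y + 903.871 − ½·647.3·5.1 − 600 = 0 → A_y = 1347 lb.
ΣF_x = 0: no horizontal applied forces, so A_x = 0.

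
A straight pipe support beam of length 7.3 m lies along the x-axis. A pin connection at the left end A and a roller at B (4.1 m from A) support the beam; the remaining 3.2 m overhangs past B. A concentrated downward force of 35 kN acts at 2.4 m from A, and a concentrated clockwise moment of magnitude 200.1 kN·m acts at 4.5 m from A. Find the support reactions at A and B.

Taking moments about A: B_y·4.1 − 35·2.4 − 200.1 = 0 → B_y = 284.1/4.1 = 69.2927 ≈ 69.29 kN.
ΣF_y = 0: A_y + 69.2927 − 35 = 0 → A_y = -34.29 kN.
ΣF_x = 0: no horizontal applied forces, so A_x = 0.

A_x = 0, A_y = -34.29 kN, B_y = 69.29 kN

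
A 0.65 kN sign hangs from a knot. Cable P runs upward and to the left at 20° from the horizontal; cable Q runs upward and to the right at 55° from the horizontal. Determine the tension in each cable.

ΣF_x = 0: −T_P·cos20° + T_Q·cos55° = 0 → T_Q = 1.6383·T_P.
ΣF_y = 0: T_P·sin20° + T_Q·sin55° = 0.65.
Substitute: T_P·(0.34202 + 1.6383·0.819152) = 0.65 → T_P = 0.385977 ≈ 0.3860 kN.
Then T_Q = 1.6383 × 0.385977 = 0.6323 kN.

T_P = 0.3860 kN, T_Q = 0.6323 kN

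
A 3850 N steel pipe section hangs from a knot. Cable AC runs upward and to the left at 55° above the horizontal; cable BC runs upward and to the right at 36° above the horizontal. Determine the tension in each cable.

ΣF_x = 0: −T_AC·cos55° + T_BC·cos36° = 0 → T_BC = 0.708979·T_AC.
ΣF_y = 0: T_AC·sin55° + T_BC·sin36° = 3850.
Substitute: T_AC·(0.819152 + 0.708979·0.587785) = 3850 → T_AC = 3115.19 ≈ 3115 N.
Then T_BC = 0.708979 × 3115.19 = 2209 N.

T_AC = 3115 N, T_BC = 2209 N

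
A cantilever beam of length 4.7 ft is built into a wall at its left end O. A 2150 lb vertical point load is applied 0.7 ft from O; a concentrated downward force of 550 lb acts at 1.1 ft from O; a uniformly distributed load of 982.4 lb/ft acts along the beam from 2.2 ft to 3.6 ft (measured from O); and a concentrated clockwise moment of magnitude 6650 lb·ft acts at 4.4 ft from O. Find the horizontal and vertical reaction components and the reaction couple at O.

Resultant of the distributed load: 982.4 × 1.4 = 1375.36 lb at 2.9 ft from O.
ΣF_x = 0: O_x = 0.
ΣF_y = 0: O_y − 2150 − 550 − 982.4·1.4 = 0 → O_y = 4075 lb.
ΣM about O: M_O − 2150·0.7 − 550·1.1 − (982.4·1.4)·2.9 − 6650 = 0 → M_O = 12750 lb·ft.

O_x = 0, O_y = 4075 lb, M_O = 12750 lb·ft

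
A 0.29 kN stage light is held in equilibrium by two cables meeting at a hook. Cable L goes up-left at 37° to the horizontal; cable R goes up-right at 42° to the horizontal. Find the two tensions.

ΣF_x = 0: −T_L·cos37° + T_R·cos42° = 0 → T_R = 1.07467·T_L.
ΣF_y = 0: T_L·sin37° + T_R·sin42° = 0.29.
Substitute: T_L·(0.601815 + 1.07467·0.669131) = 0.29 → T_L = 0.219546 ≈ 0.2195 kN.
Then T_R = 1.07467 × 0.219546 = 0.2359 kN.

T_L = 0.2195 kN, T_R = 0.2359 kN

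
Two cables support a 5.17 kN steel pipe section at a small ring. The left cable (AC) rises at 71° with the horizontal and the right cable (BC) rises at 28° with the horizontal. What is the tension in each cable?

ΣF_x = 0: −T_AC·cos71° + T_BC·cos28° = 0 → T_BC = 0.368729·T_AC.
ΣF_y = 0: T_AC·sin71° + T_BC·sin28° = 5.17.
Substitute: T_AC·(0.945519 + 0.368729·0.469472) = 5.17 → T_AC = 4.62174 ≈ 4.622 kN.
Then T_BC = 0.368729 × 4.62174 = 1.704 kN.

T_AC = 4.622 kN, T_BC = 1.704 kN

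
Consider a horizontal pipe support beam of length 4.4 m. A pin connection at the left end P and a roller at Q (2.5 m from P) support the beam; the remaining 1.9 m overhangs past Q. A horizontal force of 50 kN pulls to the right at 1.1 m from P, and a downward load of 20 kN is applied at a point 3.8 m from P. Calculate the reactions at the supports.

ΣM about P: Q_y·2.5 − 20·3.8 = 0 → Q_y = 76/2.5 = 30.40 kN.
ΣF_y = 0: P_y + 30.4 − 20 = 0 → P_y = -10.40 kN.
ΣF_x = 0: P_x + 50 = 0 → P_x = -50.00 kN.

P_x = -50.00 kN, P_y = -10.40 kN, Q_y = 30.40 kN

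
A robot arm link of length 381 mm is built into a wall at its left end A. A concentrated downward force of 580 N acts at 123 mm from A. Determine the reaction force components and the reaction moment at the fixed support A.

ΣF_x = 0: A_x = 0.
ΣF_y = 0: A_y − 580 = 0 → A_y = 580.0 N.
ΣM about A: M_A − 580·123 = 0 → M_A = 71340 N·mm.

A_x = 0, A_y = 580.0 N, M_A = 71340 N·mm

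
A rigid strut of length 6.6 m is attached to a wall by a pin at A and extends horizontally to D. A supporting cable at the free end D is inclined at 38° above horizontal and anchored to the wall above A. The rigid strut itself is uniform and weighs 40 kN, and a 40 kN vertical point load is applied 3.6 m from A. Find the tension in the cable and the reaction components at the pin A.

ΣM about A: T·sin38°·6.6 − 40·3.3 − 40·3.6 = 0 → T = 276/(6.6·0.615661) = 67.924 ≈ 67.92 kN.
ΣF_x = 0: A_x − T·cos38° = 0 → A_x = 67.924 × 0.788011 = 53.52 kN.
ΣF_y = 0: A_y + T·sin38° − 40 − 40 = 0 → A_y = 80 − 67.924 × 0.615661 = 38.18 kN.

T = 67.92 kN, A_x = 53.52 kN, A_y = 38.18 kN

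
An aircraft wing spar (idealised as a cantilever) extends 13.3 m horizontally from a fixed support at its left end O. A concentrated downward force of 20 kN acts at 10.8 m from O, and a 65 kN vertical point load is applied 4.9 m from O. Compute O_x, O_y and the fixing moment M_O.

ΣF_x = 0: O_x = 0.
ΣF_y = 0: O_y − 20 − 65 = 0 → O_y = 85.00 kN.
ΣM about O: M_O − 20·10.8 − 65·4.9 = 0 → M_O = 534.5 kN·m.

O_x = 0, O_y = 85.00 kN, M_O = 534.5 kN·m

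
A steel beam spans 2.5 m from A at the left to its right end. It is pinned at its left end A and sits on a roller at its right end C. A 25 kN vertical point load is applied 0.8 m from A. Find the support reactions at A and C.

ΣM about A: C_y·2.5 − 25·0.8 = 0 → C_y = 20/2.5 = 8.000 kN.
ΣF_y = 0: A_y + 8 − 25 = 0 → A_y = 17.00 kN.
ΣF_x = 0: no horizontal applied forces, so A_x = 0.

A_x = 0, A_y = 17.00 kN, C_y = 8.000 kN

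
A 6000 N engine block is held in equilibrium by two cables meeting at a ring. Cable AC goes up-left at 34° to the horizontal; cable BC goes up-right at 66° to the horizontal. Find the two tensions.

T_AC = 2478 N, T_BC = 5051 N

ΣF_x = 0: −T_AC·cos34° + T_BC·cos66° = 0 → T_BC = 2.03827·T_AC.
ΣF_y = 0: T_AC·sin34° + T_BC·sin66° = 6000.
Substitute: T_AC·(0.559193 + 2.03827·0.913545) = 6000 → T_AC = 2478.06 ≈ 2478 N.
Then T_BC = 2.03827 × 2478.06 = 5051 N.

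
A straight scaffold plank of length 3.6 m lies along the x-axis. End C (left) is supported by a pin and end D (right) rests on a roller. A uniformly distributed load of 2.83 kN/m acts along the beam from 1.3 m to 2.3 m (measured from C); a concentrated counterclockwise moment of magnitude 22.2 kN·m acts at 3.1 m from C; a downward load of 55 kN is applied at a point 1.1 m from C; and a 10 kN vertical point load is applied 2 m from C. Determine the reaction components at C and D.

C_x = 0, C_y = 50.22 kN, D_y = 17.61 kN

Resultant of the distributed load: 2.83 × 1 = 2.83 kN at 1.8 m from C.
Taking moments about C: D_y·3.6 − (2.83·1)·1.8 + 22.2 − 55·1.1 − 10·2 = 0 → D_y = 63.394/3.6 = 17.6094 ≈ 17.61 kN.
ΣF_y = 0: C_y + 17.6094 − 2.83·1 − 55 − 10 = 0 → C_y = 50.22 kN.
ΣF_x = 0: no horizontal applied forces, so C_x = 0.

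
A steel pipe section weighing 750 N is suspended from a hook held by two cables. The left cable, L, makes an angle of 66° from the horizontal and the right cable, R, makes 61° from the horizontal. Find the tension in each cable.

T_L = 455.3 N, T_R = 382.0 N

ΣF_x = 0: −T_L·cos66° + T_R·cos61° = 0 → T_R = 0.838962·T_L.
ΣF_y = 0: T_L·sin66° + T_R·sin61° = 750.
Substitute: T_L·(0.913545 + 0.838962·0.87462) = 750 → T_L = 455.286 ≈ 455.3 N.
Then T_R = 0.838962 × 455.286 = 382.0 N.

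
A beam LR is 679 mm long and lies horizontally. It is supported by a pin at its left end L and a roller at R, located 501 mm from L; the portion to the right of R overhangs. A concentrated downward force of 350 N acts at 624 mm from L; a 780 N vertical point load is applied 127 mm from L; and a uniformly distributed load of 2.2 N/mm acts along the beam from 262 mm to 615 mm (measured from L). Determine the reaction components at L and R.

L_x = 0, L_y = 593.2 N, R_y = 1313 N

Resultant of the distributed load: 2.2 × 353 = 776.6 N at 438.5 mm from L.
Moments about L: R_y·501 − 350·624 − 780·127 − (2.2·353)·438.5 = 0 → R_y = 657999.1/501 = 1313.37 ≈ 1313 N.
ΣF_y = 0: L_y + 1313.37 − 350 − 780 − 2.2·353 = 0 → L_y = 593.2 N.
ΣF_x = 0: no horizontal applied forces, so L_x = 0.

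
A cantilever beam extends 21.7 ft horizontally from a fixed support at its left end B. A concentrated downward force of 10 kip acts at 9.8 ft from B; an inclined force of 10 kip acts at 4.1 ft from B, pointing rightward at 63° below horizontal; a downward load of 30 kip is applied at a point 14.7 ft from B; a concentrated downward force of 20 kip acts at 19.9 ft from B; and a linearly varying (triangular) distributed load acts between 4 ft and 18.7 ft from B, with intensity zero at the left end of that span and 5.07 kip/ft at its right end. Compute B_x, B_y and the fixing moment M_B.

B_x = -4.540 kip, B_y = 106.2 kip, M_B = 1488 kip·ft

Resultant of the triangular load: ½ × 5.07 × 14.7 = 37.2645 kip, acting at 13.8 ft from B (one-third of the span from the peak).
ΣF_x = 0: B_x + 10·cos63° = 0 → B_x = -4.540 kip.
ΣF_y = 0: B_y − 10 − 10·sin63° − 30 − 20 − ½·5.07·14.7 = 0 → B_y = 106.2 kip.
ΣM about B: M_B − 10·9.8 − 10·sin63°·4.1 − 30·14.7 − 20·19.9 − (½·5.07·14.7)·13.8 = 0 → M_B = 1488 kip·ft.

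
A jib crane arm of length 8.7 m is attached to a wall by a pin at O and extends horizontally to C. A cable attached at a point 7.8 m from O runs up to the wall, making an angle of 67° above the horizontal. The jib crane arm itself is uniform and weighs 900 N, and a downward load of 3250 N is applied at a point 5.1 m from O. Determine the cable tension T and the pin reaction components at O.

T = 2854 N, O_x = 1115 N, O_y = 1523 N

ΣM about O: T·sin67°·7.8 − 900·4.35 − 3250·5.1 = 0 → T = 20490/(7.8·0.920505) = 2853.78 ≈ 2854 N.
ΣF_x = 0: O_x − T·cos67° = 0 → O_x = 2853.78 × 0.390731 = 1115 N.
ΣF_y = 0: O_y + T·sin67° − 900 − 3250 = 0 → O_y = 4150 − 2853.78 × 0.920505 = 1523 N.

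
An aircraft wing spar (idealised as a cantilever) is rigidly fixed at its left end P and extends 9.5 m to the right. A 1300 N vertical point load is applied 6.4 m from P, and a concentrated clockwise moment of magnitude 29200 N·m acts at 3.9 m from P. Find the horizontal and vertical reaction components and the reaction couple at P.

P_x = 0, P_y = 1300 N, M_P = 37520 N·m

ΣF_x = 0: P_x = 0.
ΣF_y = 0: P_y − 1300 = 0 → P_y = 1300 N.
ΣM about P: M_P − 1300·6.4 − 29200 = 0 → M_P = 37520 N·m.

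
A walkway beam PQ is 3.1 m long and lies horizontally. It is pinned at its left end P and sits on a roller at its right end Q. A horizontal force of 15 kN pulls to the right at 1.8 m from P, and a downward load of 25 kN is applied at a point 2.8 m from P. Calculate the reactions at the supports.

P_x = -15.00 kN, P_y = 2.419 kN, Q_y = 22.58 kN

Taking moments about P: Q_y·3.1 − 25·2.8 = 0 → Q_y = 70/3.1 = 22.5806 ≈ 22.58 kN.
ΣF_y = 0: P_y + 22.5806 − 25 = 0 → P_y = 2.419 kN.
ΣF_x = 0: P_x + 15 = 0 → P_x = -15.00 kN.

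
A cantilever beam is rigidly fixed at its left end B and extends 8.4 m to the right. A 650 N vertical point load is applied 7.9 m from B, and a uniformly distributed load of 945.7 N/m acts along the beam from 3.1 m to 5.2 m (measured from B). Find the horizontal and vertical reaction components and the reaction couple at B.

Resultant of the distributed load: 945.7 × 2.1 = 1985.97 N at 4.15 m from B.
ΣF_x = 0: B_x = 0.
ΣF_y = 0: B_y − 650 − 945.7·2.1 = 0 → B_y = 2636 N.
ΣM about B: M_B − 650·7.9 − (945.7·2.1)·4.15 = 0 → M_B = 13380 N·m.

B_x = 0, B_y = 2636 N, M_B = 13380 N·m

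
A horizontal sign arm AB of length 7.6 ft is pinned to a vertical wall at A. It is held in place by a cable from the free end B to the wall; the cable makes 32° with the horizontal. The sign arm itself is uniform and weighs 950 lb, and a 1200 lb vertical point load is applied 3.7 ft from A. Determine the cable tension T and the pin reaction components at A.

ΣM about A: T·sin32°·7.6 − 950·3.8 − 1200·3.7 = 0 → T = 8050/(7.6·0.529919) = 1998.82 ≈ 1999 lb.
ΣF_x = 0: A_x − T·cos32° = 0 → A_x = 1998.82 × 0.848048 = 1695 lb.
ΣF_y = 0: A_y + T·sin32° − 950 − 1200 = 0 → A_y = 2150 − 1998.82 × 0.529919 = 1091 lb.

T = 1999 lb, A_x = 1695 lb, A_y = 1091 lb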